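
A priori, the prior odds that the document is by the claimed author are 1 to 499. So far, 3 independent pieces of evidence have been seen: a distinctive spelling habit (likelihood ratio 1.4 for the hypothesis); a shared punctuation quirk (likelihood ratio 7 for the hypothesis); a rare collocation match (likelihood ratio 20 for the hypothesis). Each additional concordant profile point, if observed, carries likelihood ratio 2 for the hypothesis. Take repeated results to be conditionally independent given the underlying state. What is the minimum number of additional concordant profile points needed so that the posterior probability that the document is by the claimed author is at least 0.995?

Prior odds = 1/499.
Combined Bayes factor of the evidence already in hand = 1.4 × 7 × 20 = 196.
Odds after that evidence = (1/499) × 196 = 196/499.
Target odds = 0.995/0.005 = 199.
Need 2ⁿ ≥ 199 ÷ (196/499) = 99301/196.
2⁸ = 256 falls short of 99301/196 but 2⁹ = 512 reaches it, so n = 9.

9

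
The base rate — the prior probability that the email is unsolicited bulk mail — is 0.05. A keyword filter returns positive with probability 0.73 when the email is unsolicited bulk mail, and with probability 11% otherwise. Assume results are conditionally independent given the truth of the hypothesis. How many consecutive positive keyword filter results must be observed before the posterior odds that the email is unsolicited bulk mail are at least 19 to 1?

4

Prior odds = 0.05/0.95 = 1/19.
Likelihood ratio of a positive result = 0.73/0.11 = 73/11.
Target odds = 19.
Require (73/11)ⁿ ≥ 19 ÷ (1/19) = 361.
(73/11)³ = 389017/1331 falls short of 361 but (73/11)⁴ = 28398241/14641 reaches it, so n = 4.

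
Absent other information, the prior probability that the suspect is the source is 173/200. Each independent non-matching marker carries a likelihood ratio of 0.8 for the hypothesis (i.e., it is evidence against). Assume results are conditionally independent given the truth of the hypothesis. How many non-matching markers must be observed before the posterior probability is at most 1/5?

15

Prior odds = 0.865/0.135 = 173/27.
Likelihood ratio per non-matching marker = 0.8.
Target posterior odds = 0.2/0.8 = 0.25.
Require 0.8ⁿ ≤ 0.25 ÷ (173/27) = 27/692.
0.8¹⁴ ≈0.0439805 is still above 27/692 but 0.8¹⁵ ≈0.0351844 is at or below it, so n = 15.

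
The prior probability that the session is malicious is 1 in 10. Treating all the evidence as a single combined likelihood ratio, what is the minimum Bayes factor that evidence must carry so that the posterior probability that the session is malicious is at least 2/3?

Prior odds = 0.1/0.9 = 1/9.
Target odds = (2/3)/(1/3) = 2.
Required Bayes factor = 2 ÷ (1/9) = 18.

18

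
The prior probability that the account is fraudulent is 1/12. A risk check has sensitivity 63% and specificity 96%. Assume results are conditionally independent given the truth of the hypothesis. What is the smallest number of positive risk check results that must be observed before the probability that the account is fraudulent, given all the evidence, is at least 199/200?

3

Prior odds: (1/12) ÷ (11/12) = 1/11.
False-positive rate = 1 − 0.96 = 0.04; likelihood ratio of a positive = 0.63/0.04 = 15.75.
Target posterior odds = 0.995/0.005 = 199.
Require 15.75ⁿ ≥ 199 ÷ (1/11) = 2189.
15.75² = 248.0625 falls short of 2189 but 15.75³ = 3906.984375 reaches it, so n = 3.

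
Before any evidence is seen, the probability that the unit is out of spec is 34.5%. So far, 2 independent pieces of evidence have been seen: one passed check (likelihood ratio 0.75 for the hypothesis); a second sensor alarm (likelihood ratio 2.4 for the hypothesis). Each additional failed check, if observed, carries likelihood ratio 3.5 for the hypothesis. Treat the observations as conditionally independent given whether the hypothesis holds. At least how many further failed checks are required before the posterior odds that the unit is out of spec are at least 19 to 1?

Prior odds = 0.345/0.655 = 69/131.
Combined Bayes factor of the evidence already in hand = 0.75 × 2.4 = 1.8.
Odds after that evidence = (69/131) × 1.8 = 621/655.
Target odds = 19.
Need 3.5ⁿ ≥ 19 ÷ (621/655) = 12445/621.
3.5² = 12.25 falls short of 12445/621 but 3.5³ = 42.875 reaches it, so n = 3.

3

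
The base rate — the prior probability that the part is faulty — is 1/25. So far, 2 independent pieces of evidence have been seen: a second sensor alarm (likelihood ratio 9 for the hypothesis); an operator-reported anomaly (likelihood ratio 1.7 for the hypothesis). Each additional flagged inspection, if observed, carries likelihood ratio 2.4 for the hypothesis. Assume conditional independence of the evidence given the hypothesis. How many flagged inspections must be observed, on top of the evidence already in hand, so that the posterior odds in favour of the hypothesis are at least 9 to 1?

4

Prior odds = 0.04/0.96 = 1/24.
Combined Bayes factor of the evidence already in hand = 9 × 1.7 = 15.3.
Odds after that evidence = (1/24) × 15.3 = 0.6375.
Target odds = 9.
Need 2.4ⁿ ≥ 9 ÷ 0.6375 = 240/17.
2.4³ = 13.824 falls short of 240/17 but 2.4⁴ = 33.1776 reaches it, so n = 4.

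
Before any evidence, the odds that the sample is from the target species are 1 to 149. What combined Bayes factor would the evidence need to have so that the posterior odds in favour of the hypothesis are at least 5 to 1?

Prior odds = 1/149.
Target odds = 5.
Required Bayes factor = 5 ÷ (1/149) = 745.

745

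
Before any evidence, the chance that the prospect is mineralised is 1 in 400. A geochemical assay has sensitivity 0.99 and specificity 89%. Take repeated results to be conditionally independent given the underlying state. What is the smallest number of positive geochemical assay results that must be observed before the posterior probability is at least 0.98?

Prior odds: 0.0025 ÷ 0.9975 = 1/399.
False-positive rate = 1 − 0.89 = 0.11; likelihood ratio of a positive = 0.99/0.11 = 9.
Target odds: 0.98 ÷ 0.02 = 49.
Need (1/399) × 9ⁿ ≥ 49, i.e. 9ⁿ ≥ 19551.
9⁴ = 6561 falls short of 19551 but 9⁵ = 59049 reaches it, so n = 5.

5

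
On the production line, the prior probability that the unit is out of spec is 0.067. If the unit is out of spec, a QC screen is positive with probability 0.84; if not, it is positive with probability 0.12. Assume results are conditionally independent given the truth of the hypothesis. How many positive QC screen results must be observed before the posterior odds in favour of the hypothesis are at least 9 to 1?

Prior odds: 0.067 ÷ 0.933 = 67/933.
Likelihood ratio of a positive = 0.84/0.12 = 7.
Target odds = 9.
Require 7ⁿ ≥ 9 ÷ (67/933) = 8397/67.
7² = 49 falls short of 8397/67 but 7³ = 343 reaches it, so n = 3.

3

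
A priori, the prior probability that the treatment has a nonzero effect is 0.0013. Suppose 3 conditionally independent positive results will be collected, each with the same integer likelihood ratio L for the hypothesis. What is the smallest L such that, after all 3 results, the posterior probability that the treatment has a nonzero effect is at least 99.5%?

54

Prior odds = 0.0013/0.9987 = 13/9987.
Target odds = 0.995/0.005 = 199.
Need L³ ≥ 199 ÷ (13/9987) = 1987413/13.
53³ = 148877 < 1987413/13 ≤ 157464 = 54³, so L = 54.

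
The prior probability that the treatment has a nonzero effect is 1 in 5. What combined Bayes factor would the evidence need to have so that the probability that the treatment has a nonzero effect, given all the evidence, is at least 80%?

Prior odds = 0.2/0.8 = 0.25.
Target odds = 0.8/0.2 = 4.
Required Bayes factor = 4 ÷ 0.25 = 16.

16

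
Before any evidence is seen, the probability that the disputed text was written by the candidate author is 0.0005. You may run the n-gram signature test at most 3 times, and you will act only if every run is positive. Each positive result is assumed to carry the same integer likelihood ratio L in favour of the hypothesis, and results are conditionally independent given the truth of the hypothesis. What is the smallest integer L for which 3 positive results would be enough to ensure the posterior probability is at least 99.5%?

Prior odds = 0.0005/0.9995 = 1/1999.
Target odds = 0.995/0.005 = 199.
Need L³ ≥ 199 ÷ (1/1999) = 397801.
73³ = 389017 < 397801 ≤ 405224 = 74³, so L = 74.

74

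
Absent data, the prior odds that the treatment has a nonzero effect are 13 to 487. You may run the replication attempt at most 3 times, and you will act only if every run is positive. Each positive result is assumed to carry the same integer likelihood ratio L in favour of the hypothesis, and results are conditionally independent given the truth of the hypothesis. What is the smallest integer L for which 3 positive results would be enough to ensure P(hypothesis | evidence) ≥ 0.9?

7

Prior odds = 13/487.
Target odds = 0.9/0.1 = 9.
Need L³ ≥ 9 ÷ (13/487) = 4383/13.
6³ = 216 < 4383/13 ≤ 343 = 7³, so L = 7.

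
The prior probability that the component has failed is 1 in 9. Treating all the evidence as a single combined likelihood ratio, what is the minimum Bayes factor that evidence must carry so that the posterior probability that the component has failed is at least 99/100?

Prior odds = (1/9)/(8/9) = 0.125.
Target odds = 0.99/0.01 = 99.
Required Bayes factor = 99 ÷ 0.125 = 792.

792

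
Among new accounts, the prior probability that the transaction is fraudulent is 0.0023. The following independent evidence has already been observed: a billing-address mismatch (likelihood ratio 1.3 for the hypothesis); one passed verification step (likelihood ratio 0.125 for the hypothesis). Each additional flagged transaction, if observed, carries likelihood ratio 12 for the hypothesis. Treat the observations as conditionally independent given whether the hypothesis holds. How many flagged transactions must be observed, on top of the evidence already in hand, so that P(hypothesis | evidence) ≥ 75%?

Prior odds = 0.0023/0.9977 = 23/9977.
Combined Bayes factor of the evidence already in hand = 1.3 × 0.125 = 0.1625.
Odds after that evidence = (23/9977) × 0.1625 = 299/798160.
Target odds = 0.75/0.25 = 3.
Need 12ⁿ ≥ 3 ÷ (299/798160) = 2394480/299.
12³ = 1728 falls short of 2394480/299 but 12⁴ = 20736 reaches it, so n = 4.

4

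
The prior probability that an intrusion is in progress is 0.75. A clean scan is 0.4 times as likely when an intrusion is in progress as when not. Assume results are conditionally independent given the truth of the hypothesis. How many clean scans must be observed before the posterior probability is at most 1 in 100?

Prior odds: 0.75 ÷ 0.25 = 3.
Likelihood ratio per clean scan = 0.4.
Target odds: 0.01 ÷ 0.99 = 1/99.
Require 0.4ⁿ ≤ 1/99 ÷ 3 = 1/297.
0.4⁶ = 64/15625 is still above 1/297 but 0.4⁷ = 128/78125 is at or below it, so n = 7.

7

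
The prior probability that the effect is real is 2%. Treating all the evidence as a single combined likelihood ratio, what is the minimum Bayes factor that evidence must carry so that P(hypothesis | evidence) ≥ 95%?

931

Prior odds = 0.02/0.98 = 1/49.
Target odds = 0.95/0.05 = 19.
Required Bayes factor = 19 ÷ (1/49) = 931.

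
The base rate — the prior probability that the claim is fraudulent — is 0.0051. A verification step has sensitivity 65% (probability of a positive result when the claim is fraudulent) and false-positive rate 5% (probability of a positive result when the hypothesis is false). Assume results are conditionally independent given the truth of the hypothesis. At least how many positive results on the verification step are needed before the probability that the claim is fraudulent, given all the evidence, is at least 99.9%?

5

Prior odds: 0.0051 ÷ 0.9949 = 51/9949.
Likelihood ratio of a positive result = 0.65/0.05 = 13.
Target posterior odds = 0.999/0.001 = 999.
Need (51/9949) × 13ⁿ ≥ 999, i.e. 13ⁿ ≥ 3313017/17.
13⁴ = 28561 falls short of 3313017/17 but 13⁵ = 371293 reaches it, so n = 5.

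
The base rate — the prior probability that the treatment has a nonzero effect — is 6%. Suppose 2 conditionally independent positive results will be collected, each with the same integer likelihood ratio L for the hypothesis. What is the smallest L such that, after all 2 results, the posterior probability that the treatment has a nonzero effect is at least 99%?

40

Prior odds = 0.06/0.94 = 3/47.
Target odds = 0.99/0.01 = 99.
Need L² ≥ 99 ÷ (3/47) = 1551.
39² = 1521 < 1551 ≤ 1600 = 40², so L = 40.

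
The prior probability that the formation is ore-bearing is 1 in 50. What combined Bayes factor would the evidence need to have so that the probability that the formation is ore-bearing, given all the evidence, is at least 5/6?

245

Prior odds = 0.02/0.98 = 1/49.
Target odds = (5/6)/(1/6) = 5.
Required Bayes factor = 5 ÷ (1/49) = 245.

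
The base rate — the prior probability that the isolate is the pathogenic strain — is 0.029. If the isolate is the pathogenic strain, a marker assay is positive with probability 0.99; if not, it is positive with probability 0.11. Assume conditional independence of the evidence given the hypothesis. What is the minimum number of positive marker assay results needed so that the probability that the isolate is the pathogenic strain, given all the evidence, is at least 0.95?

Prior odds = 0.029/0.971 = 29/971.
Likelihood ratio of a positive = 0.99/0.11 = 9.
Target odds: 0.95 ÷ 0.05 = 19.
Need (29/971) × 9ⁿ ≥ 19, i.e. 9ⁿ ≥ 18449/29.
9² = 81 falls short of 18449/29 but 9³ = 729 reaches it, so n = 3.

3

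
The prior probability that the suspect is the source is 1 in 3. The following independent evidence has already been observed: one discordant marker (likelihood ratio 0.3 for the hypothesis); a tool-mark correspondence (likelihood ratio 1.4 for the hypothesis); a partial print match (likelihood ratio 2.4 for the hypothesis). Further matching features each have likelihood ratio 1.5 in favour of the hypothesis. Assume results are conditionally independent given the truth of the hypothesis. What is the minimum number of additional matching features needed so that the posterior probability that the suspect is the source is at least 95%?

Prior odds = (1/3)/(2/3) = 0.5.
Combined Bayes factor of the evidence already in hand = 0.3 × 1.4 × 2.4 = 1.008.
Odds after that evidence = 0.5 × 1.008 = 0.504.
Target odds = 0.95/0.05 = 19.
Need 1.5ⁿ ≥ 19 ÷ 0.504 = 2375/63.
1.5⁸ = 25.62890625 falls short of 2375/63 but 1.5⁹ = 19683/512 reaches it, so n = 9.

9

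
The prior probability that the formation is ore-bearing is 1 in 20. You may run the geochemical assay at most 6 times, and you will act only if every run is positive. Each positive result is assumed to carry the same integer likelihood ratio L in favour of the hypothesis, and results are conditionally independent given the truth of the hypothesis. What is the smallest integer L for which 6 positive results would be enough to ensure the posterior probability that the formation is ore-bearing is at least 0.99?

Prior odds = 0.05/0.95 = 1/19.
Target odds = 0.99/0.01 = 99.
Need L⁶ ≥ 99 ÷ (1/19) = 1881.
3⁶ = 729 < 1881 ≤ 4096 = 4⁶, so L = 4.

4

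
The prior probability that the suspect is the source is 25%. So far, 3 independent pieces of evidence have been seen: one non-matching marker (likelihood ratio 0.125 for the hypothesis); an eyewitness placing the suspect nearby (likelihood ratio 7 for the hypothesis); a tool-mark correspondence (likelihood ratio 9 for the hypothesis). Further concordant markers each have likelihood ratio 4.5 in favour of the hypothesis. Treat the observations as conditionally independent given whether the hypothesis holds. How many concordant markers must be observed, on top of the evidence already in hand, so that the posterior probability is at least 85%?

Prior odds = 0.25/0.75 = 1/3.
Combined Bayes factor of the evidence already in hand = 0.125 × 7 × 9 = 7.875.
Odds after that evidence = (1/3) × 7.875 = 2.625.
Target odds = 0.85/0.15 = 17/3.
Need 4.5ⁿ ≥ 17/3 ÷ 2.625 = 136/63.
4.5¹ = 4.5, which meets the required 136/63; so n = 1.

1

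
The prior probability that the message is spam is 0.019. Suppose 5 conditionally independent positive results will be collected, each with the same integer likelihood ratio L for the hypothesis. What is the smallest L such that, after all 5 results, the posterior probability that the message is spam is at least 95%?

4

Prior odds = 0.019/0.981 = 19/981.
Target odds = 0.95/0.05 = 19.
Need L⁵ ≥ 19 ÷ (19/981) = 981.
3⁵ = 243 < 981 ≤ 1024 = 4⁵, so L = 4.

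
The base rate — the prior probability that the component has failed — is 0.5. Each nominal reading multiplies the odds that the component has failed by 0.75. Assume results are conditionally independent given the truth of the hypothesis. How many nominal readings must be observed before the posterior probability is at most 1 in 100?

16

Prior odds = 0.5/0.5 = 1.
Likelihood ratio per nominal reading = 0.75.
Target posterior odds = 0.01/0.99 = 1/99.
Require 0.75ⁿ ≤ 1/99 ÷ 1 = 1/99.
0.75¹⁵ ≈0.0133635 is still above 1/99 but 0.75¹⁶ ≈0.0100226 is at or below it, so n = 16.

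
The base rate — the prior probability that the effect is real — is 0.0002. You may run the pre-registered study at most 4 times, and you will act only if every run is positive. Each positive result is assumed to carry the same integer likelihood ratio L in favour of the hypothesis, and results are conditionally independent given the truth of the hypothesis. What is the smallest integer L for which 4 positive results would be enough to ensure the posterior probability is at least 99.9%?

48

Prior odds = 0.0002/0.9998 = 1/4999.
Target odds = 0.999/0.001 = 999.
Need L⁴ ≥ 999 ÷ (1/4999) = 4994001.
47⁴ = 4879681 < 4994001 ≤ 5308416 = 48⁴, so L = 48.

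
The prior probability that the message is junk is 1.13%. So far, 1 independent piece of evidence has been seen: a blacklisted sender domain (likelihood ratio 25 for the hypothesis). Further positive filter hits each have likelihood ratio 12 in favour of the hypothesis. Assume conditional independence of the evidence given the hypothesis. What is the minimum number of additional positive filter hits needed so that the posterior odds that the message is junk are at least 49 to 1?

Prior odds = 0.0113/0.9887 = 113/9887.
Bayes factor of the evidence already in hand = 25.
Odds after that evidence = (113/9887) × 25 = 2825/9887.
Target odds = 49.
Need 12ⁿ ≥ 49 ÷ (2825/9887) = 484463/2825.
12² = 144 falls short of 484463/2825 but 12³ = 1728 reaches it, so n = 3.

3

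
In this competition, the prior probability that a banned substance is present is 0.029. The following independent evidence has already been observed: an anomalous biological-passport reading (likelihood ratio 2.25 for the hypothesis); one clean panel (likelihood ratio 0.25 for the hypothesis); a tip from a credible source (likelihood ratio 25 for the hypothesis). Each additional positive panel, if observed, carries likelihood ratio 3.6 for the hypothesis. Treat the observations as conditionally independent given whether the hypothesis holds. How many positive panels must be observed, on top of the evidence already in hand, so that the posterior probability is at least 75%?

Prior odds = 0.029/0.971 = 29/971.
Combined Bayes factor of the evidence already in hand = 2.25 × 0.25 × 25 = 14.0625.
Odds after that evidence = (29/971) × 14.0625 = 6525/15536.
Target odds = 0.75/0.25 = 3.
Need 3.6ⁿ ≥ 3 ÷ (6525/15536) = 15536/2175.
3.6¹ = 3.6 falls short of 15536/2175 but 3.6² = 12.96 reaches it, so n = 2.

2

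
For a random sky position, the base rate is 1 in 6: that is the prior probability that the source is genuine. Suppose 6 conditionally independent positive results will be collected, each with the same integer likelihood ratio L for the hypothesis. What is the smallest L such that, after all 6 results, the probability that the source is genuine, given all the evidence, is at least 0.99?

Prior odds = (1/6)/(5/6) = 0.2.
Target odds = 0.99/0.01 = 99.
Need L⁶ ≥ 99 ÷ 0.2 = 495.
2⁶ = 64 < 495 ≤ 729 = 3⁶, so L = 3.

3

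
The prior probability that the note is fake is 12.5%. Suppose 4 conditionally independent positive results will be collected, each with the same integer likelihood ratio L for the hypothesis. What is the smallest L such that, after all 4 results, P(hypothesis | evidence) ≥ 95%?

Prior odds = 0.125/0.875 = 1/7.
Target odds = 0.95/0.05 = 19.
Need L⁴ ≥ 19 ÷ (1/7) = 133.
3⁴ = 81 < 133 ≤ 256 = 4⁴, so L = 4.

4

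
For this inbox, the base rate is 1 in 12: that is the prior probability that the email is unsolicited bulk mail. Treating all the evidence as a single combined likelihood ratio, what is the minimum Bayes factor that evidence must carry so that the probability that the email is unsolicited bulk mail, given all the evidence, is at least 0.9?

99

Prior odds = (1/12)/(11/12) = 1/11.
Target odds = 0.9/0.1 = 9.
Required Bayes factor = 9 ÷ (1/11) = 99.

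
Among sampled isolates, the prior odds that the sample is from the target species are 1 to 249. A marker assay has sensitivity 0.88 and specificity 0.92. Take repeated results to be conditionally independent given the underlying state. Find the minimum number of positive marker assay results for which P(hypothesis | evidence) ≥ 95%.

4

Prior odds = 1/249.
False-positive rate = 1 − 0.92 = 0.08; likelihood ratio of a positive = 0.88/0.08 = 11.
Target odds: 0.95 ÷ 0.05 = 19.
Require 11ⁿ ≥ 19 ÷ (1/249) = 4731.
11³ = 1331 falls short of 4731 but 11⁴ = 14641 reaches it, so n = 4.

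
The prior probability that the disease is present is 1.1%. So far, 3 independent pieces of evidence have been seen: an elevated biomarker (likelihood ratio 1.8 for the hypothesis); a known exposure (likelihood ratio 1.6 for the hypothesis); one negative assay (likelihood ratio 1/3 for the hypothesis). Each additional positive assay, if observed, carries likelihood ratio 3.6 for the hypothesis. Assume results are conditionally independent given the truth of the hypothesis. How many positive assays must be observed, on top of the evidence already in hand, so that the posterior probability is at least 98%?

Prior odds = 0.011/0.989 = 11/989.
Combined Bayes factor of the evidence already in hand = 1.8 × 1.6 × (1/3) = 0.96.
Odds after that evidence = (11/989) × 0.96 = 264/24725.
Target odds = 0.98/0.02 = 49.
Need 3.6ⁿ ≥ 49 ÷ (264/24725) = 1211525/264.
3.6⁶ = 34012224/15625 falls short of 1211525/264 but 3.6⁷ = 612220032/78125 reaches it, so n = 7.

7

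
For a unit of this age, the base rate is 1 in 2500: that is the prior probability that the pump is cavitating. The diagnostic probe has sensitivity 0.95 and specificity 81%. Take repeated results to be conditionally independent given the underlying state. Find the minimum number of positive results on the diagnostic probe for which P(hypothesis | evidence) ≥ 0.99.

8

Prior odds = 0.0004/0.9996 = 1/2499.
False-positive rate = 1 − 0.81 = 0.19; likelihood ratio of a positive = 0.95/0.19 = 5.
Target posterior odds = 0.99/0.01 = 99.
Require 5ⁿ ≥ 99 ÷ (1/2499) = 247401.
5⁷ = 78125 falls short of 247401 but 5⁸ = 390625 reaches it, so n = 8.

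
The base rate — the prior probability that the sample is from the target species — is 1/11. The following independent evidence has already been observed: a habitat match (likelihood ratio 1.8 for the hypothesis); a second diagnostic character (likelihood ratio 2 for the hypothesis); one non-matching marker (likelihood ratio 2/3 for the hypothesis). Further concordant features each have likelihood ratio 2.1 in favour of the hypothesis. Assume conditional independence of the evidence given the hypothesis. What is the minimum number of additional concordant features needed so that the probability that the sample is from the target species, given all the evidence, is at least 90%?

Prior odds = (1/11)/(10/11) = 0.1.
Combined Bayes factor of the evidence already in hand = 1.8 × 2 × (2/3) = 2.4.
Odds after that evidence = 0.1 × 2.4 = 0.24.
Target odds = 0.9/0.1 = 9.
Need 2.1ⁿ ≥ 9 ÷ 0.24 = 37.5.
2.1⁴ = 19.4481 falls short of 37.5 but 2.1⁵ = 4084101/100000 reaches it, so n = 5.

5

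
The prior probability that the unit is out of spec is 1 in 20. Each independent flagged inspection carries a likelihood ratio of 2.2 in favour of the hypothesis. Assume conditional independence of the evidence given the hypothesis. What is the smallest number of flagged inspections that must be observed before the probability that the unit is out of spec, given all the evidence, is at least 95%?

Prior odds = 0.05/0.95 = 1/19.
Likelihood ratio per flagged inspection = 2.2.
Target posterior odds = 0.95/0.05 = 19.
Require 2.2ⁿ ≥ 19 ÷ (1/19) = 361.
2.2⁷ = 19487171/78125 falls short of 361 but 2.2⁸ = 214358881/390625 reaches it, so n = 8.

8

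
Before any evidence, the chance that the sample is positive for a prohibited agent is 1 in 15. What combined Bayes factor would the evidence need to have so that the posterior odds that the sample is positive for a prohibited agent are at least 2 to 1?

Prior odds = (1/15)/(14/15) = 1/14.
Target odds = 2.
Required Bayes factor = 2 ÷ (1/14) = 28.

28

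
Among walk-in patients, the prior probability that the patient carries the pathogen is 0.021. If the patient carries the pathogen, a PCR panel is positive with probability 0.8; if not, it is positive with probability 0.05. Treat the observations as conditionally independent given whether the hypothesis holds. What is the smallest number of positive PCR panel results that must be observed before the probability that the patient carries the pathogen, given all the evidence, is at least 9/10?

Prior odds: 0.021 ÷ 0.979 = 21/979.
Likelihood ratio of a positive = 0.8/0.05 = 16.
Target odds: 0.9 ÷ 0.1 = 9.
Need (21/979) × 16ⁿ ≥ 9, i.e. 16ⁿ ≥ 2937/7.
16² = 256 falls short of 2937/7 but 16³ = 4096 reaches it, so n = 3.

3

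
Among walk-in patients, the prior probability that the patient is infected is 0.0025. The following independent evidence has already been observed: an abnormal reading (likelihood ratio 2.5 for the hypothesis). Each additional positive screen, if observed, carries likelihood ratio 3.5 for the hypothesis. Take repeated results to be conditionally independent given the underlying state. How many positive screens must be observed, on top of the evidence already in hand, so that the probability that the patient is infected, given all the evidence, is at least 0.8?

Prior odds = 0.0025/0.9975 = 1/399.
Bayes factor of the evidence already in hand = 2.5.
Odds after that evidence = (1/399) × 2.5 = 5/798.
Target odds = 0.8/0.2 = 4.
Need 3.5ⁿ ≥ 4 ÷ (5/798) = 638.4.
3.5⁵ = 525.21875 falls short of 638.4 but 3.5⁶ = 1838.265625 reaches it, so n = 6.

6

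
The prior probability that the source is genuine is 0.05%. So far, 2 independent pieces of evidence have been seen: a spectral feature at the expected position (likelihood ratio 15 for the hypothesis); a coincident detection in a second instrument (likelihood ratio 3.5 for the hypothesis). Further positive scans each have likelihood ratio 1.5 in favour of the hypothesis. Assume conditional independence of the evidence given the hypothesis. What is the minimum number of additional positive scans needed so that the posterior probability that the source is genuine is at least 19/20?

17

Prior odds = 0.0005/0.9995 = 1/1999.
Combined Bayes factor of the evidence already in hand = 15 × 3.5 = 52.5.
Odds after that evidence = (1/1999) × 52.5 = 105/3998.
Target odds = 0.95/0.05 = 19.
Need 1.5ⁿ ≥ 19 ÷ (105/3998) = 75962/105.
1.5¹⁶ = 43046721/65536 falls short of 75962/105 but 1.5¹⁷ = 129140163/131072 reaches it, so n = 17.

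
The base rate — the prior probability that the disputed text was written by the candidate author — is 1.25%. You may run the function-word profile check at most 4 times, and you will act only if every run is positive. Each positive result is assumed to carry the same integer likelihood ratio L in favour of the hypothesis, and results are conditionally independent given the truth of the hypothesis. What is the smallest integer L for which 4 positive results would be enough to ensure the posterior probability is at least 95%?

Prior odds = 0.0125/0.9875 = 1/79.
Target odds = 0.95/0.05 = 19.
Need L⁴ ≥ 19 ÷ (1/79) = 1501.
6⁴ = 1296 < 1501 ≤ 2401 = 7⁴, so L = 7.

7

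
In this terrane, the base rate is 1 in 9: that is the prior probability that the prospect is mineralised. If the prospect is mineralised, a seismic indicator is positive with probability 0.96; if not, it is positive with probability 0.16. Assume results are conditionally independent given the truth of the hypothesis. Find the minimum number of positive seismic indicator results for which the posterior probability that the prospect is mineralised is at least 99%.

Prior odds: (1/9) ÷ (8/9) = 0.125.
Likelihood ratio of a positive = 0.96/0.16 = 6.
Target odds: 0.99 ÷ 0.01 = 99.
Require 6ⁿ ≥ 99 ÷ 0.125 = 792.
6³ = 216 falls short of 792 but 6⁴ = 1296 reaches it, so n = 4.

4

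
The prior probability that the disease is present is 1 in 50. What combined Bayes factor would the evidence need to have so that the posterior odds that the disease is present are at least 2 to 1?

Prior odds = 0.02/0.98 = 1/49.
Target odds = 2.
Required Bayes factor = 2 ÷ (1/49) = 98.

98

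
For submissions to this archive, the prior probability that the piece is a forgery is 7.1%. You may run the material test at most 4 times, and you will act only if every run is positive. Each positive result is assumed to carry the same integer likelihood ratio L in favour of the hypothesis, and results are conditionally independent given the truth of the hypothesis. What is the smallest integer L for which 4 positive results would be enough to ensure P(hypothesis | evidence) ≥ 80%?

3

Prior odds = 0.071/0.929 = 71/929.
Target odds = 0.8/0.2 = 4.
Need L⁴ ≥ 4 ÷ (71/929) = 3716/71.
2⁴ = 16 < 3716/71 ≤ 81 = 3⁴, so L = 3.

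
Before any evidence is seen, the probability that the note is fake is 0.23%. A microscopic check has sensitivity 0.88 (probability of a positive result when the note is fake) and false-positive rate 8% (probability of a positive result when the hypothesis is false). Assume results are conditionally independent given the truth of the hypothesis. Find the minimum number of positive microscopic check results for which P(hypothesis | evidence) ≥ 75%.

3

Prior odds = 0.0023/0.9977 = 23/9977.
Likelihood ratio of a positive result = 0.88/0.08 = 11.
Target posterior odds = 0.75/0.25 = 3.
Need (23/9977) × 11ⁿ ≥ 3, i.e. 11ⁿ ≥ 29931/23.
11² = 121 falls short of 29931/23 but 11³ = 1331 reaches it, so n = 3.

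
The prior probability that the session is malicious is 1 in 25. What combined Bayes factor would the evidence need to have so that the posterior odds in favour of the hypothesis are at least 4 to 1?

Prior odds = 0.04/0.96 = 1/24.
Target odds = 4.
Required Bayes factor = 4 ÷ (1/24) = 96.

96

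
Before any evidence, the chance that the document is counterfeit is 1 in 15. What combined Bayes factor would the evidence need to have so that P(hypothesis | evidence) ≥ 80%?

Prior odds = (1/15)/(14/15) = 1/14.
Target odds = 0.8/0.2 = 4.
Required Bayes factor = 4 ÷ (1/14) = 56.

56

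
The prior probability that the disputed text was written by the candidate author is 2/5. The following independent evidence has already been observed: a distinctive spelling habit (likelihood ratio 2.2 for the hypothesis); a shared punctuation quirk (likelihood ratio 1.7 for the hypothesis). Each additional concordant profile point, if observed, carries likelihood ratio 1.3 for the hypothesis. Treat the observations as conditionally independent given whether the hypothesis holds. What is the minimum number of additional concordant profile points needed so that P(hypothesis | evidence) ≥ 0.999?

Prior odds = 0.4/0.6 = 2/3.
Combined Bayes factor of the evidence already in hand = 2.2 × 1.7 = 3.74.
Odds after that evidence = (2/3) × 3.74 = 187/75.
Target odds = 0.999/0.001 = 999.
Need 1.3ⁿ ≥ 999 ÷ (187/75) = 74925/187.
1.3²² ≈321.184 falls short of 74925/187 but 1.3²³ ≈417.539 reaches it, so n = 23.

23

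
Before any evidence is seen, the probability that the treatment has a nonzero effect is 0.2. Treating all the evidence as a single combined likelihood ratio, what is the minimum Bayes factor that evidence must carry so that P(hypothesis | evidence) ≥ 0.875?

Prior odds = 0.2/0.8 = 0.25.
Target odds = 0.875/0.125 = 7.
Required Bayes factor = 7 ÷ 0.25 = 28.

28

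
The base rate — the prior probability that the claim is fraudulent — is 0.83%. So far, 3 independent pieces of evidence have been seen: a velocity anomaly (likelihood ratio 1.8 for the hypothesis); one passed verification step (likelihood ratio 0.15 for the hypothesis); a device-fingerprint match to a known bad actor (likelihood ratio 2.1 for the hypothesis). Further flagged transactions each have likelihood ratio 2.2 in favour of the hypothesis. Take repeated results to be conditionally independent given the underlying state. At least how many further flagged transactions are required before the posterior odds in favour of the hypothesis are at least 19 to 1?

Prior odds = 0.0083/0.9917 = 83/9917.
Combined Bayes factor of the evidence already in hand = 1.8 × 0.15 × 2.1 = 0.567.
Odds after that evidence = (83/9917) × 0.567 = 47061/9917000.
Target odds = 19.
Need 2.2ⁿ ≥ 19 ÷ (47061/9917000) = 188423000/47061.
2.2¹⁰ ≈2655.99 falls short of 188423000/47061 but 2.2¹¹ ≈5843.18 reaches it, so n = 11.

11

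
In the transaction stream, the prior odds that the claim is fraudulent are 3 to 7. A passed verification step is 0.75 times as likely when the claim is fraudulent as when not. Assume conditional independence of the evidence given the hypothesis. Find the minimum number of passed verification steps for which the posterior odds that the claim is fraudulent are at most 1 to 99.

14

Prior odds = 3/7.
Likelihood ratio per passed verification step = 0.75.
Target odds = 1/99.
Require 0.75ⁿ ≤ 1/99 ÷ (3/7) = 7/297.
0.75¹³ = 1594323/67108864 is still above 7/297 but 0.75¹⁴ = 4782969/268435456 is at or below it, so n = 14.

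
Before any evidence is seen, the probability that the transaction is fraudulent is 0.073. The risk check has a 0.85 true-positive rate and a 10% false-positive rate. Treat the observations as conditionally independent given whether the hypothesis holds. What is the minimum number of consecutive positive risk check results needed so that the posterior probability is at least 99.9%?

Prior odds: 0.073 ÷ 0.927 = 73/927.
Likelihood ratio of a positive result = 0.85/0.1 = 8.5.
Target posterior odds = 0.999/0.001 = 999.
Need (73/927) × 8.5ⁿ ≥ 999, i.e. 8.5ⁿ ≥ 926073/73.
8.5⁴ = 5220.0625 falls short of 926073/73 but 8.5⁵ = 44370.53125 reaches it, so n = 5.

5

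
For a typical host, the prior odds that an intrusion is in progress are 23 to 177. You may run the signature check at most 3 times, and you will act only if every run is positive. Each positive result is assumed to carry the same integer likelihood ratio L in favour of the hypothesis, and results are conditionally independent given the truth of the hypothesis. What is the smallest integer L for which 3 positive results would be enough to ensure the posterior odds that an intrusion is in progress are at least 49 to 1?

Prior odds = 23/177.
Target odds = 49.
Need L³ ≥ 49 ÷ (23/177) = 8673/23.
7³ = 343 < 8673/23 ≤ 512 = 8³, so L = 8.

8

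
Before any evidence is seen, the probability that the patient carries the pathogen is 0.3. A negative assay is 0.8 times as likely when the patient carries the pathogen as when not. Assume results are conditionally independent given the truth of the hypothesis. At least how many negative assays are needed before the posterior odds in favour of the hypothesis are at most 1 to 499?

Prior odds: 0.3 ÷ 0.7 = 3/7.
Likelihood ratio per negative assay = 0.8.
Target odds = 1/499.
Need (3/7) × 0.8ⁿ ≤ 1/499, i.e. 0.8ⁿ ≤ 7/1497.
0.8²⁴ ≈0.00472237 is still above 7/1497 but 0.8²⁵ ≈0.00377789 is at or below it, so n = 25.

25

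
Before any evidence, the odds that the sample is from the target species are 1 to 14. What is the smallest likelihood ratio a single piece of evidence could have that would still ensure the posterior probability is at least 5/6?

Prior odds = 1/14.
Target odds = (5/6)/(1/6) = 5.
Required Bayes factor = 5 ÷ (1/14) = 70.

70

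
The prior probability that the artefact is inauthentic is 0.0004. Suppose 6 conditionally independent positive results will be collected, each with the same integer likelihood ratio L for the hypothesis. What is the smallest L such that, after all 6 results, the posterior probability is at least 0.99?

8

Prior odds = 0.0004/0.9996 = 1/2499.
Target odds = 0.99/0.01 = 99.
Need L⁶ ≥ 99 ÷ (1/2499) = 247401.
7⁶ = 117649 < 247401 ≤ 262144 = 8⁶, so L = 8.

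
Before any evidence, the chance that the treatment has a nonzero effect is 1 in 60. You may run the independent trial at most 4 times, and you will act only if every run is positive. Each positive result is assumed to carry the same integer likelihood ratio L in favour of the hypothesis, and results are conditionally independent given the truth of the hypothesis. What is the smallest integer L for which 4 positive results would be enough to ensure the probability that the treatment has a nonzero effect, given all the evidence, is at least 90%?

5

Prior odds = (1/60)/(59/60) = 1/59.
Target odds = 0.9/0.1 = 9.
Need L⁴ ≥ 9 ÷ (1/59) = 531.
4⁴ = 256 < 531 ≤ 625 = 5⁴, so L = 5.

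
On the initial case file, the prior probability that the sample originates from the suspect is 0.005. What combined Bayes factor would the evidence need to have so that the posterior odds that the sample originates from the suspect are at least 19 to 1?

Prior odds = 0.005/0.995 = 1/199.
Target odds = 19.
Required Bayes factor = 19 ÷ (1/199) = 3781.

3781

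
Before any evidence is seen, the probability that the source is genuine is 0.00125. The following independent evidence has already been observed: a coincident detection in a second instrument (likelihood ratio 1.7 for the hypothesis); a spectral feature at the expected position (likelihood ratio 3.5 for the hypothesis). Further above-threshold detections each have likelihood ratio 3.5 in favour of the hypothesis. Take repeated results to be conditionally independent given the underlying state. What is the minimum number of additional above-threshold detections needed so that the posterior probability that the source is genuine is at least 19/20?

7

Prior odds = 0.00125/0.99875 = 1/799.
Combined Bayes factor of the evidence already in hand = 1.7 × 3.5 = 5.95.
Odds after that evidence = (1/799) × 5.95 = 7/940.
Target odds = 0.95/0.05 = 19.
Need 3.5ⁿ ≥ 19 ÷ (7/940) = 17860/7.
3.5⁶ = 1838.265625 falls short of 17860/7 but 3.5⁷ = 823543/128 reaches it, so n = 7.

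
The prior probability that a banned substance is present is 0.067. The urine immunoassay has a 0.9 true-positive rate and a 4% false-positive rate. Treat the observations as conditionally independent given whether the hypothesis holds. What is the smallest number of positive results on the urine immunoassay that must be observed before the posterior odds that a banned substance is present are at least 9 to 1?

2

Prior odds: 0.067 ÷ 0.933 = 67/933.
Likelihood ratio of a positive result = 0.9/0.04 = 22.5.
Target odds = 9.
Require 22.5ⁿ ≥ 9 ÷ (67/933) = 8397/67.
22.5¹ = 22.5 falls short of 8397/67 but 22.5² = 506.25 reaches it, so n = 2.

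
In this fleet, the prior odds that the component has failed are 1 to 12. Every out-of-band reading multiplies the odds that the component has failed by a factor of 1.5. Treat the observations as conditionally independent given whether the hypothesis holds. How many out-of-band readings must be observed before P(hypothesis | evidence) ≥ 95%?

14

Prior odds = 1/12.
Likelihood ratio per out-of-band reading = 1.5.
Target posterior odds = 0.95/0.05 = 19.
Need (1/12) × 1.5ⁿ ≥ 19, i.e. 1.5ⁿ ≥ 228.
1.5¹³ = 1594323/8192 falls short of 228 but 1.5¹⁴ = 4782969/16384 reaches it, so n = 14.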